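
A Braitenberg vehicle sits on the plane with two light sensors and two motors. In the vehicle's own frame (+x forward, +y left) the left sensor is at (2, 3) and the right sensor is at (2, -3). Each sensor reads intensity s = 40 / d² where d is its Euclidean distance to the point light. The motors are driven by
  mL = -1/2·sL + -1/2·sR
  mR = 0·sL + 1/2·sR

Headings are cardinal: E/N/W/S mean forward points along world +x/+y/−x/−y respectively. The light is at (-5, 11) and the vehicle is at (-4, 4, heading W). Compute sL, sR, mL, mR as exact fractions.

40/101 40/17 -2360/1717 20/17

left sensor world pos  = (-6, 1); dL² = 101
right sensor world pos = (-6, 7); dR² = 17
sL = 40/101 = 40/101
sR = 40/17 = 40/17
mL = -1/2·sL + -1/2·sR = -2360/1717
mR = 0·sL + 1/2·sR = 20/17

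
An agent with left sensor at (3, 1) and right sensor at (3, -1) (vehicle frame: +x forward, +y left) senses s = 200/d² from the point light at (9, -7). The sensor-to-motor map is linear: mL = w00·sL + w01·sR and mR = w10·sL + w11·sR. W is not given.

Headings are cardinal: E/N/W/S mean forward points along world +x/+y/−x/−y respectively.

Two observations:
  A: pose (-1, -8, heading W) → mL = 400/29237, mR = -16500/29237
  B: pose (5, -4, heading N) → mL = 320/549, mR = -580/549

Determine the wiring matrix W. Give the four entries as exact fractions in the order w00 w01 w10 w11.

-1/2 1/2 -1 1/2

obs A: pose=(-1,-8,W) → sL=200/173, sR=200/169, mL=400/29237, mR=-16500/29237
obs B: pose=(5,-4,N) → sL=200/61, sR=40/9, mL=320/549, mR=-580/549
sensor matrix S = [[200/173, 200/169], [200/61, 40/9]]; det S = 20192000/16051113
solve [mL_A; mL_B] = S·[w00; w01] and [mR_A; mR_B] = S·[w10; w11]:
  w00 = -1/2, w01 = 1/2, w10 = -1, w11 = 1/2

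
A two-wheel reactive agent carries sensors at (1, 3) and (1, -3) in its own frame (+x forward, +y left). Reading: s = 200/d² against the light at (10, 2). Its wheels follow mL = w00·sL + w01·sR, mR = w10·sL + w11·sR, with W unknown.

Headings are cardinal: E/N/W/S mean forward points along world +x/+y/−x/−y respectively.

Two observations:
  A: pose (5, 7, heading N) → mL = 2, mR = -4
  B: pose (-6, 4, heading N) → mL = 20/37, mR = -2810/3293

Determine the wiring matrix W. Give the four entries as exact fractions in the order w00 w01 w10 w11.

1 0 1/2 -1

obs A: pose=(5,7,N) → sL=2, sR=5, mL=2, mR=-4
obs B: pose=(-6,4,N) → sL=20/37, sR=100/89, mL=20/37, mR=-2810/3293
sensor matrix S = [[2, 5], [20/37, 100/89]]; det S = -1500/3293
solve [mL_A; mL_B] = S·[w00; w01] and [mR_A; mR_B] = S·[w10; w11]:
  w00 = 1, w01 = 0, w10 = 1/2, w11 = -1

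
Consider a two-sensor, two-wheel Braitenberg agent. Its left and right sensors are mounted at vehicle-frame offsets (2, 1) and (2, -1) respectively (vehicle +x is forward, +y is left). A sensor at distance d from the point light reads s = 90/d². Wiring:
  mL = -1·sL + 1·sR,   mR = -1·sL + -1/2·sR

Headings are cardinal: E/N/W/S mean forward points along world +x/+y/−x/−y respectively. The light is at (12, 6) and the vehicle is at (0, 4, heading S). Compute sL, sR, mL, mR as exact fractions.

left sensor world pos  = (1, 2); dL² = 137
right sensor world pos = (-1, 2); dR² = 185
sL = 90/137 = 90/137
sR = 90/185 = 18/37
mL = -1·sL + 1·sR = -864/5069
mR = -1·sL + -1/2·sR = -4563/5069

90/137 18/37 -864/5069 -4563/5069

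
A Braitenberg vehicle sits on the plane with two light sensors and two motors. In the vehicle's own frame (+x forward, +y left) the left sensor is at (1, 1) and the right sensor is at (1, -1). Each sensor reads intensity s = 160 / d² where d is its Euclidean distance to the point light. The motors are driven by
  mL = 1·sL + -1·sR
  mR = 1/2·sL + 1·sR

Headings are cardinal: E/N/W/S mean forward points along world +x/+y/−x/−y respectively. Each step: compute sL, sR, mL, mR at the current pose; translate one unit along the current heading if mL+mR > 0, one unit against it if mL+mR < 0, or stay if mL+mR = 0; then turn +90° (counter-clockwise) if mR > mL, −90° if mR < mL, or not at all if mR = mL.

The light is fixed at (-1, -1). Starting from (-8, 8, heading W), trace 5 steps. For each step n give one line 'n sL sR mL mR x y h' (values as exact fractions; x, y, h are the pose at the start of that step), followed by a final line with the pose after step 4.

0 5/4 40/41 45/164 525/328 -8 8 W
1 160/113 32/29 1024/3277 5936/3277 -9 8 S
2 16/13 80/49 -256/637 1432/637 -9 7 E
3 32/29 160/117 -896/3393 6512/3393 -8 7 N
4 5/4 40/41 45/164 525/328 -8 8 W
final -9 8 S

n=0: pose=(-8,8,W); sL=5/4, sR=40/41; mL=45/164, mR=525/328; mL+mR=15/8 → advance +1; mR−mL=435/328 → turn +1·90°
n=1: pose=(-9,8,S); sL=160/113, sR=32/29; mL=1024/3277, mR=5936/3277; mL+mR=240/113 → advance +1; mR−mL=4912/3277 → turn +1·90°
n=2: pose=(-9,7,E); sL=16/13, sR=80/49; mL=-256/637, mR=1432/637; mL+mR=24/13 → advance +1; mR−mL=1688/637 → turn +1·90°
n=3: pose=(-8,7,N); sL=32/29, sR=160/117; mL=-896/3393, mR=6512/3393; mL+mR=48/29 → advance +1; mR−mL=7408/3393 → turn +1·90°
n=4: pose=(-8,8,W); sL=5/4, sR=40/41; mL=45/164, mR=525/328; mL+mR=15/8 → advance +1; mR−mL=435/328 → turn +1·90°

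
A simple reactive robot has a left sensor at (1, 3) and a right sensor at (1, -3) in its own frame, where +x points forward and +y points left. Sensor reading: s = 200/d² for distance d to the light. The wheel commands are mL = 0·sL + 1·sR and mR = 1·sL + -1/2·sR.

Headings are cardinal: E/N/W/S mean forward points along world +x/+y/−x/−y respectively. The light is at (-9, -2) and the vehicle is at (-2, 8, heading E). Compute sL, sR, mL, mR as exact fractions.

200/233 200/113 200/113 -700/26329

left sensor world pos  = (-1, 11); dL² = 233
right sensor world pos = (-1, 5); dR² = 113
sL = 200/233 = 200/233
sR = 200/113 = 200/113
mL = 0·sL + 1·sR = 200/113
mR = 1·sL + -1/2·sR = -700/26329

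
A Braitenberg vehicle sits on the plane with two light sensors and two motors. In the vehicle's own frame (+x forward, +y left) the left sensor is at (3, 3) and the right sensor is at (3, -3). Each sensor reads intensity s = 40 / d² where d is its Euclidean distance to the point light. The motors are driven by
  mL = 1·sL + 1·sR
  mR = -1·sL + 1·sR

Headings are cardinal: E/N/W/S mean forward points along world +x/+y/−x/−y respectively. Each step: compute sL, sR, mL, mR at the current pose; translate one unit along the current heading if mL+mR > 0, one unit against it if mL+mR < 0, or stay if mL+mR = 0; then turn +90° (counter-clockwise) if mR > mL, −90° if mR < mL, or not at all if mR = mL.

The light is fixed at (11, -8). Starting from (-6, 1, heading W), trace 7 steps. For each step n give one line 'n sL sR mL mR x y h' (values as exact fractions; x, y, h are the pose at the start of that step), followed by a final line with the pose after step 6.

n=0: pose=(-6,1,W); sL=10/109, sR=5/68; mL=1225/7412, mR=-135/7412; mL+mR=5/34 → advance +1; mR−mL=-20/109 → turn -1·90°
n=1: pose=(-7,1,N); sL=8/117, sR=40/369; mL=848/4797, mR=64/1599; mL+mR=80/369 → advance +1; mR−mL=-16/117 → turn -1·90°
n=2: pose=(-7,2,E); sL=20/197, sR=20/137; mL=6680/26989, mR=1200/26989; mL+mR=40/137 → advance +1; mR−mL=-40/197 → turn -1·90°
n=3: pose=(-6,2,S); sL=8/49, sR=40/449; mL=5552/22001, mR=-1632/22001; mL+mR=80/449 → advance +1; mR−mL=-16/49 → turn -1·90°
n=4: pose=(-6,1,W); sL=10/109, sR=5/68; mL=1225/7412, mR=-135/7412; mL+mR=5/34 → advance +1; mR−mL=-20/109 → turn -1·90°
n=5: pose=(-7,1,N); sL=8/117, sR=40/369; mL=848/4797, mR=64/1599; mL+mR=80/369 → advance +1; mR−mL=-16/117 → turn -1·90°
n=6: pose=(-7,2,E); sL=20/197, sR=20/137; mL=6680/26989, mR=1200/26989; mL+mR=40/137 → advance +1; mR−mL=-40/197 → turn -1·90°

0 10/109 5/68 1225/7412 -135/7412 -6 1 W
1 8/117 40/369 848/4797 64/1599 -7 1 N
2 20/197 20/137 6680/26989 1200/26989 -7 2 E
3 8/49 40/449 5552/22001 -1632/22001 -6 2 S
4 10/109 5/68 1225/7412 -135/7412 -6 1 W
5 8/117 40/369 848/4797 64/1599 -7 1 N
6 20/197 20/137 6680/26989 1200/26989 -7 2 E
final -6 2 S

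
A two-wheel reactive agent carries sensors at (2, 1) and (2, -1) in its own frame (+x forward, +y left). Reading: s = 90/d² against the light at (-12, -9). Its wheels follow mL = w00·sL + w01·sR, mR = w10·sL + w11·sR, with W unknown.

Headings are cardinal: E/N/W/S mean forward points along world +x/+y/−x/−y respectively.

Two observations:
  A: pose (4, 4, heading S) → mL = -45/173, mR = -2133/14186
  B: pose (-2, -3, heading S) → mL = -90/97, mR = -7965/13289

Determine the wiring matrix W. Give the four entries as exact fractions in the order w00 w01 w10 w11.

obs A: pose=(4,4,S) → sL=9/41, sR=45/173, mL=-45/173, mR=-2133/14186
obs B: pose=(-2,-3,S) → sL=90/137, sR=90/97, mL=-90/97, mR=-7965/13289
sensor matrix S = [[9/41, 45/173], [90/137, 90/97]]; det S = 3090960/94258877
solve [mL_A; mL_B] = S·[w00; w01] and [mR_A; mR_B] = S·[w10; w11]:
  w00 = 0, w01 = -1, w10 = 1/2, w11 = -1

0 -1 1/2 -1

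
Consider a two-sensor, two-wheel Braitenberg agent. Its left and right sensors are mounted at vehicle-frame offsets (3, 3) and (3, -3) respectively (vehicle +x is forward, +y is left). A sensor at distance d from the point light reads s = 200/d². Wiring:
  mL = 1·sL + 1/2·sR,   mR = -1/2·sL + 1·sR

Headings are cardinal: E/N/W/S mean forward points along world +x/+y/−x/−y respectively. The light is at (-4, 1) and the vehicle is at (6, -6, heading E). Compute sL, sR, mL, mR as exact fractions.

left sensor world pos  = (9, -3); dL² = 185
right sensor world pos = (9, -9); dR² = 269
sL = 200/185 = 40/37
sR = 200/269 = 200/269
mL = 1·sL + 1/2·sR = 14460/9953
mR = -1/2·sL + 1·sR = 2020/9953

40/37 200/269 14460/9953 2020/9953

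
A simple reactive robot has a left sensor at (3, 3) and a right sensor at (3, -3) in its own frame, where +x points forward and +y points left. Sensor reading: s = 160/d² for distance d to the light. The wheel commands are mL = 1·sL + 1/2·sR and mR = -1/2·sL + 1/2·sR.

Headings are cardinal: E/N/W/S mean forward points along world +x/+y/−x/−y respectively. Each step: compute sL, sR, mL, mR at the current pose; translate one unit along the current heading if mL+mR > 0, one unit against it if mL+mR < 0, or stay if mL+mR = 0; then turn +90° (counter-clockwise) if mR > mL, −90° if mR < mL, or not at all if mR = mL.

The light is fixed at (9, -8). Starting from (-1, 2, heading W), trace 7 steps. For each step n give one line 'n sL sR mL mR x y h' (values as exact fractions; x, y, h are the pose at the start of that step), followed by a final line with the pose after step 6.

n=0: pose=(-1,2,W); sL=80/109, sR=80/169; mL=17880/18421, mR=-2400/18421; mL+mR=15480/18421 → advance +1; mR−mL=-120/109 → turn -1·90°
n=1: pose=(-2,2,N); sL=32/73, sR=160/233; mL=13296/17009, mR=2112/17009; mL+mR=15408/17009 → advance +1; mR−mL=-48/73 → turn -1·90°
n=2: pose=(-2,3,E); sL=8/13, sR=5/4; mL=129/104, mR=33/104; mL+mR=81/52 → advance +1; mR−mL=-12/13 → turn -1·90°
n=3: pose=(-1,3,S); sL=160/113, sR=160/233; mL=46320/26329, mR=-9600/26329; mL+mR=36720/26329 → advance +1; mR−mL=-240/113 → turn -1·90°
n=4: pose=(-1,2,W); sL=80/109, sR=80/169; mL=17880/18421, mR=-2400/18421; mL+mR=15480/18421 → advance +1; mR−mL=-120/109 → turn -1·90°
n=5: pose=(-2,2,N); sL=32/73, sR=160/233; mL=13296/17009, mR=2112/17009; mL+mR=15408/17009 → advance +1; mR−mL=-48/73 → turn -1·90°
n=6: pose=(-2,3,E); sL=8/13, sR=5/4; mL=129/104, mR=33/104; mL+mR=81/52 → advance +1; mR−mL=-12/13 → turn -1·90°

0 80/109 80/169 17880/18421 -2400/18421 -1 2 W
1 32/73 160/233 13296/17009 2112/17009 -2 2 N
2 8/13 5/4 129/104 33/104 -2 3 E
3 160/113 160/233 46320/26329 -9600/26329 -1 3 S
4 80/109 80/169 17880/18421 -2400/18421 -1 2 W
5 32/73 160/233 13296/17009 2112/17009 -2 2 N
6 8/13 5/4 129/104 33/104 -2 3 E
final -1 3 S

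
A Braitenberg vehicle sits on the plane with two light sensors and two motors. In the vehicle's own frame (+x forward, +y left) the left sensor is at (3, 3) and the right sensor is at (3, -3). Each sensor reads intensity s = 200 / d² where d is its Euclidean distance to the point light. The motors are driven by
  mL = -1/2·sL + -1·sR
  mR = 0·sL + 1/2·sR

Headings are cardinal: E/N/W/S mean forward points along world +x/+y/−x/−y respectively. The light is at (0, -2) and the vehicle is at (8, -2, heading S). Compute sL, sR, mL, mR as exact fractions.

left sensor world pos  = (11, -5); dL² = 130
right sensor world pos = (5, -5); dR² = 34
sL = 200/130 = 20/13
sR = 200/34 = 100/17
mL = -1/2·sL + -1·sR = -1470/221
mR = 0·sL + 1/2·sR = 50/17

20/13 100/17 -1470/221 50/17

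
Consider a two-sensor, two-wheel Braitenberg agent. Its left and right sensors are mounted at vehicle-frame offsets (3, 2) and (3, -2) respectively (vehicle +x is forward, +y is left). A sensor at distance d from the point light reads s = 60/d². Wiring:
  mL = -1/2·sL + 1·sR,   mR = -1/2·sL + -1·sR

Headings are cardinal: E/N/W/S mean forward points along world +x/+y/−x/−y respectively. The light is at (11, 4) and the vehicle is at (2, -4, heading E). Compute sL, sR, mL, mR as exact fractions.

5/6 15/34 5/204 -175/204

left sensor world pos  = (5, -2); dL² = 72
right sensor world pos = (5, -6); dR² = 136
sL = 60/72 = 5/6
sR = 60/136 = 15/34
mL = -1/2·sL + 1·sR = 5/204
mR = -1/2·sL + -1·sR = -175/204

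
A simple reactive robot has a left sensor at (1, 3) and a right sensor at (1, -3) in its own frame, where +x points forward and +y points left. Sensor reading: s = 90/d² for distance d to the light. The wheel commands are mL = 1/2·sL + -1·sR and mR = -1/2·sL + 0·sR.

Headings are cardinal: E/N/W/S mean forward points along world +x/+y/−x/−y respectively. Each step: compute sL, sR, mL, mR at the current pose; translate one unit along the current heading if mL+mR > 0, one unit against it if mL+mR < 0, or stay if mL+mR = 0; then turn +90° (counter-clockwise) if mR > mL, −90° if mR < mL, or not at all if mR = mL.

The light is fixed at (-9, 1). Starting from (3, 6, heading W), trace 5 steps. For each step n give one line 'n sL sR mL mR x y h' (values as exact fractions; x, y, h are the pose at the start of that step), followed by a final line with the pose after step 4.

0 18/25 18/37 -117/925 -9/25 3 6 W
1 45/68 45/146 225/9928 -45/136 4 6 N
2 18/49 90/197 -2637/9653 -9/49 4 5 E
3 45/53 9/25 171/2650 -45/106 3 5 N
4 18/41 90/169 -2169/6929 -9/41 3 4 E
final 2 4 N

n=0: pose=(3,6,W); sL=18/25, sR=18/37; mL=-117/925, mR=-9/25; mL+mR=-18/37 → advance -1; mR−mL=-216/925 → turn -1·90°
n=1: pose=(4,6,N); sL=45/68, sR=45/146; mL=225/9928, mR=-45/136; mL+mR=-45/146 → advance -1; mR−mL=-1755/4964 → turn -1·90°
n=2: pose=(4,5,E); sL=18/49, sR=90/197; mL=-2637/9653, mR=-9/49; mL+mR=-90/197 → advance -1; mR−mL=864/9653 → turn +1·90°
n=3: pose=(3,5,N); sL=45/53, sR=9/25; mL=171/2650, mR=-45/106; mL+mR=-9/25 → advance -1; mR−mL=-648/1325 → turn -1·90°
n=4: pose=(3,4,E); sL=18/41, sR=90/169; mL=-2169/6929, mR=-9/41; mL+mR=-90/169 → advance -1; mR−mL=648/6929 → turn +1·90°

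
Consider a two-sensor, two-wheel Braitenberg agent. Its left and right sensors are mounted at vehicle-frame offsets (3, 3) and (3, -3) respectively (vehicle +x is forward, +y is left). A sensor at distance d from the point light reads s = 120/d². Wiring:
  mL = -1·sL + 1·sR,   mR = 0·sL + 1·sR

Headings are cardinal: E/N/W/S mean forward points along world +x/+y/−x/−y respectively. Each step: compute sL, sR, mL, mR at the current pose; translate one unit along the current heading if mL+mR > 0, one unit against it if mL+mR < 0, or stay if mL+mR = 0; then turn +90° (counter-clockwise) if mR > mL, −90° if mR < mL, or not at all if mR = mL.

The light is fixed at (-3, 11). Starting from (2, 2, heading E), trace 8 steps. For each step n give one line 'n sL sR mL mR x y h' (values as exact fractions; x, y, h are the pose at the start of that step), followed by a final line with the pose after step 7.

n=0: pose=(2,2,E); sL=6/5, sR=15/26; mL=-81/130, mR=15/26; mL+mR=-3/65 → advance -1; mR−mL=6/5 → turn +1·90°
n=1: pose=(1,2,N); sL=120/37, sR=24/17; mL=-1152/629, mR=24/17; mL+mR=-264/629 → advance -1; mR−mL=120/37 → turn +1·90°
n=2: pose=(1,1,W); sL=12/17, sR=12/5; mL=144/85, mR=12/5; mL+mR=348/85 → advance +1; mR−mL=12/17 → turn +1·90°
n=3: pose=(0,1,S); sL=24/41, sR=120/169; mL=864/6929, mR=120/169; mL+mR=5784/6929 → advance +1; mR−mL=24/41 → turn +1·90°
n=4: pose=(0,0,E); sL=6/5, sR=15/29; mL=-99/145, mR=15/29; mL+mR=-24/145 → advance -1; mR−mL=6/5 → turn +1·90°
n=5: pose=(-1,0,N); sL=24/13, sR=120/89; mL=-576/1157, mR=120/89; mL+mR=984/1157 → advance +1; mR−mL=24/13 → turn +1·90°
n=6: pose=(-1,1,W); sL=12/17, sR=12/5; mL=144/85, mR=12/5; mL+mR=348/85 → advance +1; mR−mL=12/17 → turn +1·90°
n=7: pose=(-2,1,S); sL=24/37, sR=120/173; mL=288/6401, mR=120/173; mL+mR=4728/6401 → advance +1; mR−mL=24/37 → turn +1·90°

0 6/5 15/26 -81/130 15/26 2 2 E
1 120/37 24/17 -1152/629 24/17 1 2 N
2 12/17 12/5 144/85 12/5 1 1 W
3 24/41 120/169 864/6929 120/169 0 1 S
4 6/5 15/29 -99/145 15/29 0 0 E
5 24/13 120/89 -576/1157 120/89 -1 0 N
6 12/17 12/5 144/85 12/5 -1 1 W
7 24/37 120/173 288/6401 120/173 -2 1 S
final -2 0 E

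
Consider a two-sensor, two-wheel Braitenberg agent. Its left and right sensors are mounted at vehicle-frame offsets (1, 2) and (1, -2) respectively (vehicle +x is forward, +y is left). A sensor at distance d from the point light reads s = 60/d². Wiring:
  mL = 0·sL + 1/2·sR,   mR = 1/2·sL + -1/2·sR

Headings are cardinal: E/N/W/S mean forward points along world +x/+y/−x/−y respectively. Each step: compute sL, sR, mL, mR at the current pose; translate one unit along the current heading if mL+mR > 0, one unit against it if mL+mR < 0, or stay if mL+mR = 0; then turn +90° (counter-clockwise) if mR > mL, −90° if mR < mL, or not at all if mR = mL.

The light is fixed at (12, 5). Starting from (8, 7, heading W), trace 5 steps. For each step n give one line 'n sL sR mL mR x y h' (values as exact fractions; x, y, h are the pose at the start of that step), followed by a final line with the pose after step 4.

n=0: pose=(8,7,W); sL=12/5, sR=60/41; mL=30/41, mR=96/205; mL+mR=6/5 → advance +1; mR−mL=-54/205 → turn -1·90°
n=1: pose=(7,7,N); sL=30/29, sR=10/3; mL=5/3, mR=-100/87; mL+mR=15/29 → advance +1; mR−mL=-245/87 → turn -1·90°
n=2: pose=(7,8,E); sL=60/41, sR=60/17; mL=30/17, mR=-720/697; mL+mR=30/41 → advance +1; mR−mL=-1950/697 → turn -1·90°
n=3: pose=(8,8,S); sL=15/2, sR=3/2; mL=3/4, mR=3; mL+mR=15/4 → advance +1; mR−mL=9/4 → turn +1·90°
n=4: pose=(8,7,E); sL=12/5, sR=20/3; mL=10/3, mR=-32/15; mL+mR=6/5 → advance +1; mR−mL=-82/15 → turn -1·90°

0 12/5 60/41 30/41 96/205 8 7 W
1 30/29 10/3 5/3 -100/87 7 7 N
2 60/41 60/17 30/17 -720/697 7 8 E
3 15/2 3/2 3/4 3 8 8 S
4 12/5 20/3 10/3 -32/15 8 7 E
final 9 7 S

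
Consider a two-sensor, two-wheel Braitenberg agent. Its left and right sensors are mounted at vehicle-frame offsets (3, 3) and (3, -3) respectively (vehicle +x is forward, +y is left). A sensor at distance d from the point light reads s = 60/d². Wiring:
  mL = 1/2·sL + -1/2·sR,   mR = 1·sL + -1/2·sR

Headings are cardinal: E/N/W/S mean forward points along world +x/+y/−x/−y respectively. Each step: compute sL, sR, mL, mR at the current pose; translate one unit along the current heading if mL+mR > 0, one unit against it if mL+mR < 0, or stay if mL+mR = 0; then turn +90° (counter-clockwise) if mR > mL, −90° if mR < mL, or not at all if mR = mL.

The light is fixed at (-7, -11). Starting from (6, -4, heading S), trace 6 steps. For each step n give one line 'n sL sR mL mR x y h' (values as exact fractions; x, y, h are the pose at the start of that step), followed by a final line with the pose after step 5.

0 15/68 15/29 -585/3944 -75/1972 6 -4 S
1 60/377 60/281 -2880/105937 5550/105937 6 -3 E
2 30/121 6/41 252/4961 867/4961 7 -3 N
3 60/157 12/53 648/8321 2238/8321 7 -2 W
4 15/73 15/34 -585/4964 -75/4964 6 -2 S
5 12/85 12/61 -144/5185 222/5185 6 -1 E
final 7 -1 N

n=0: pose=(6,-4,S); sL=15/68, sR=15/29; mL=-585/3944, mR=-75/1972; mL+mR=-735/3944 → advance -1; mR−mL=15/136 → turn +1·90°
n=1: pose=(6,-3,E); sL=60/377, sR=60/281; mL=-2880/105937, mR=5550/105937; mL+mR=2670/105937 → advance +1; mR−mL=30/377 → turn +1·90°
n=2: pose=(7,-3,N); sL=30/121, sR=6/41; mL=252/4961, mR=867/4961; mL+mR=1119/4961 → advance +1; mR−mL=15/121 → turn +1·90°
n=3: pose=(7,-2,W); sL=60/157, sR=12/53; mL=648/8321, mR=2238/8321; mL+mR=2886/8321 → advance +1; mR−mL=30/157 → turn +1·90°
n=4: pose=(6,-2,S); sL=15/73, sR=15/34; mL=-585/4964, mR=-75/4964; mL+mR=-165/1241 → advance -1; mR−mL=15/146 → turn +1·90°
n=5: pose=(6,-1,E); sL=12/85, sR=12/61; mL=-144/5185, mR=222/5185; mL+mR=78/5185 → advance +1; mR−mL=6/85 → turn +1·90°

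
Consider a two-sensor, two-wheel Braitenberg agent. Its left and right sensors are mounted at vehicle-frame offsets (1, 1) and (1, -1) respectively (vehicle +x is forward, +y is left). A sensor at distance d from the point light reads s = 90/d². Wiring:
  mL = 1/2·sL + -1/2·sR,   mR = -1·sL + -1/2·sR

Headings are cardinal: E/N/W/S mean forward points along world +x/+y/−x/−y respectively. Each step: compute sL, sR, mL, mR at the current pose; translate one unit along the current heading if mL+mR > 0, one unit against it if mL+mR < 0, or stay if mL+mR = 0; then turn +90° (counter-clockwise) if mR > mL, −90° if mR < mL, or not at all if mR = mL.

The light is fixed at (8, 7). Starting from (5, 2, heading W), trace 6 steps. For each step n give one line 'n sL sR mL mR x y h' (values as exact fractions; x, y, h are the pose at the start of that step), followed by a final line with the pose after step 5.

n=0: pose=(5,2,W); sL=45/26, sR=45/16; mL=-225/416, mR=-1305/416; mL+mR=-765/208 → advance -1; mR−mL=-135/52 → turn -1·90°
n=1: pose=(6,2,N); sL=18/5, sR=90/17; mL=-72/85, mR=-531/85; mL+mR=-603/85 → advance -1; mR−mL=-27/5 → turn -1·90°
n=2: pose=(6,1,E); sL=45/13, sR=9/5; mL=54/65, mR=-567/130; mL+mR=-459/130 → advance -1; mR−mL=-135/26 → turn -1·90°
n=3: pose=(5,1,S); sL=90/53, sR=18/13; mL=108/689, mR=-1647/689; mL+mR=-1539/689 → advance -1; mR−mL=-135/53 → turn -1·90°
n=4: pose=(5,2,W); sL=45/26, sR=45/16; mL=-225/416, mR=-1305/416; mL+mR=-765/208 → advance -1; mR−mL=-135/52 → turn -1·90°
n=5: pose=(6,2,N); sL=18/5, sR=90/17; mL=-72/85, mR=-531/85; mL+mR=-603/85 → advance -1; mR−mL=-27/5 → turn -1·90°

0 45/26 45/16 -225/416 -1305/416 5 2 W
1 18/5 90/17 -72/85 -531/85 6 2 N
2 45/13 9/5 54/65 -567/130 6 1 E
3 90/53 18/13 108/689 -1647/689 5 1 S
4 45/26 45/16 -225/416 -1305/416 5 2 W
5 18/5 90/17 -72/85 -531/85 6 2 N
final 6 1 E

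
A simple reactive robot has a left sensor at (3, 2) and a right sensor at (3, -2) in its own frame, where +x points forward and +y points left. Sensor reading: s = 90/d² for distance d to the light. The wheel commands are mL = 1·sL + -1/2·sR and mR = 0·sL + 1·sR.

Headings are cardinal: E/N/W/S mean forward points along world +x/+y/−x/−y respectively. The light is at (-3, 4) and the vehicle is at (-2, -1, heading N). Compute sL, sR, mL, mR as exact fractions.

left sensor world pos  = (-4, 2); dL² = 5
right sensor world pos = (0, 2); dR² = 13
sL = 90/5 = 18
sR = 90/13 = 90/13
mL = 1·sL + -1/2·sR = 189/13
mR = 0·sL + 1·sR = 90/13

18 90/13 189/13 90/13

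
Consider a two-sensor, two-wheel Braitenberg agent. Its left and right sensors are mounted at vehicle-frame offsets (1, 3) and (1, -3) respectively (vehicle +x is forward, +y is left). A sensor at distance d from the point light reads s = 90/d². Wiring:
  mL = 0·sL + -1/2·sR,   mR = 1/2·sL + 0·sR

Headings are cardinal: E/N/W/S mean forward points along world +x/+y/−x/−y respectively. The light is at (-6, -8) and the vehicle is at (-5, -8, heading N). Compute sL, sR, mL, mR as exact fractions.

left sensor world pos  = (-8, -7); dL² = 5
right sensor world pos = (-2, -7); dR² = 17
sL = 90/5 = 18
sR = 90/17 = 90/17
mL = 0·sL + -1/2·sR = -45/17
mR = 1/2·sL + 0·sR = 9

18 90/17 -45/17 9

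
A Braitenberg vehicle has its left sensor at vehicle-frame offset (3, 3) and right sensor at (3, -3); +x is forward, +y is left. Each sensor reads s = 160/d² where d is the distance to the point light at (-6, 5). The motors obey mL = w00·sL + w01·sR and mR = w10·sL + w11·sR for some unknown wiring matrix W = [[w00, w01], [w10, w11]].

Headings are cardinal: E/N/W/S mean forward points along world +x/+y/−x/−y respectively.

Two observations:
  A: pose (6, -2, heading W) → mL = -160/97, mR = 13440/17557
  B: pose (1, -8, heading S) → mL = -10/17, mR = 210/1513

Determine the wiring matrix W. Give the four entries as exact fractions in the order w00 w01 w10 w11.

obs A: pose=(6,-2,W) → sL=160/181, sR=160/97, mL=-160/97, mR=13440/17557
obs B: pose=(1,-8,S) → sL=40/89, sR=10/17, mL=-10/17, mR=210/1513
sensor matrix S = [[160/181, 160/97], [40/89, 10/17]]; det S = -5880000/26563741
solve [mL_A; mL_B] = S·[w00; w01] and [mR_A; mR_B] = S·[w10; w11]:
  w00 = 0, w01 = -1, w10 = -1, w11 = 1

0 -1 -1 1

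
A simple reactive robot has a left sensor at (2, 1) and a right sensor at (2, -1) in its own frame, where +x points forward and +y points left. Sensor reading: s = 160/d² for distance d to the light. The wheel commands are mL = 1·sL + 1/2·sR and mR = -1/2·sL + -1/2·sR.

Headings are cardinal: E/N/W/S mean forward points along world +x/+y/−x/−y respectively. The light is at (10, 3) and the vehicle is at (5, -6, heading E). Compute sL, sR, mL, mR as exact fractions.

160/73 160/109 23280/7957 -14560/7957

left sensor world pos  = (7, -5); dL² = 73
right sensor world pos = (7, -7); dR² = 109
sL = 160/73 = 160/73
sR = 160/109 = 160/109
mL = 1·sL + 1/2·sR = 23280/7957
mR = -1/2·sL + -1/2·sR = -14560/7957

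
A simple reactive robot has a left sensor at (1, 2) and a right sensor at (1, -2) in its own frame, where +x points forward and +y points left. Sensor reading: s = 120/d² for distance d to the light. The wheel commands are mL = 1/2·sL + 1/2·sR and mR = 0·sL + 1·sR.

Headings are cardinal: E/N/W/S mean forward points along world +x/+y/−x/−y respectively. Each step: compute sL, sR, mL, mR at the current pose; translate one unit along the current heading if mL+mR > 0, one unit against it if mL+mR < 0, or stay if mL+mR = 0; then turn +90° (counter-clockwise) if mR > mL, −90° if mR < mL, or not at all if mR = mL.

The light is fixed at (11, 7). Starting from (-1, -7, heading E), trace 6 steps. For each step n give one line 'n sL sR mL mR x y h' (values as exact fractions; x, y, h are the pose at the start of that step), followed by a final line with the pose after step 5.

n=0: pose=(-1,-7,E); sL=24/53, sR=120/377; mL=7704/19981, mR=120/377; mL+mR=14064/19981 → advance +1; mR−mL=-1344/19981 → turn -1·90°
n=1: pose=(0,-7,S); sL=20/51, sR=60/197; mL=3500/10047, mR=60/197; mL+mR=6560/10047 → advance +1; mR−mL=-440/10047 → turn -1·90°
n=2: pose=(0,-8,W); sL=120/433, sR=120/313; mL=44760/135529, mR=120/313; mL+mR=96720/135529 → advance +1; mR−mL=7200/135529 → turn +1·90°
n=3: pose=(-1,-8,S); sL=30/89, sR=30/113; mL=3030/10057, mR=30/113; mL+mR=5700/10057 → advance +1; mR−mL=-360/10057 → turn -1·90°
n=4: pose=(-1,-9,W); sL=120/493, sR=24/73; mL=10296/35989, mR=24/73; mL+mR=22128/35989 → advance +1; mR−mL=1536/35989 → turn +1·90°
n=5: pose=(-2,-9,S); sL=12/41, sR=60/257; mL=2772/10537, mR=60/257; mL+mR=5232/10537 → advance +1; mR−mL=-312/10537 → turn -1·90°

0 24/53 120/377 7704/19981 120/377 -1 -7 E
1 20/51 60/197 3500/10047 60/197 0 -7 S
2 120/433 120/313 44760/135529 120/313 0 -8 W
3 30/89 30/113 3030/10057 30/113 -1 -8 S
4 120/493 24/73 10296/35989 24/73 -1 -9 W
5 12/41 60/257 2772/10537 60/257 -2 -9 S
final -2 -10 W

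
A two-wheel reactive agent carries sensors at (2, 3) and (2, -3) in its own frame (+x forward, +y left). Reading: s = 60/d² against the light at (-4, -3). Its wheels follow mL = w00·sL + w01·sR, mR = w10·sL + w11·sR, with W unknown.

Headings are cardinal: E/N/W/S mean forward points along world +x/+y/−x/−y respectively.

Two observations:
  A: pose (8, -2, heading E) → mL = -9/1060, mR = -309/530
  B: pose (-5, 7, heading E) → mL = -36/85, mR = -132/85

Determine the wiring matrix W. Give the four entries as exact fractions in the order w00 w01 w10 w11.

1/2 -1/2 -1 -1

obs A: pose=(8,-2,E) → sL=15/53, sR=3/10, mL=-9/1060, mR=-309/530
obs B: pose=(-5,7,E) → sL=6/17, sR=6/5, mL=-36/85, mR=-132/85
sensor matrix S = [[15/53, 3/10], [6/17, 6/5]]; det S = 1053/4505
solve [mL_A; mL_B] = S·[w00; w01] and [mR_A; mR_B] = S·[w10; w11]:
  w00 = 1/2, w01 = -1/2, w10 = -1, w11 = -1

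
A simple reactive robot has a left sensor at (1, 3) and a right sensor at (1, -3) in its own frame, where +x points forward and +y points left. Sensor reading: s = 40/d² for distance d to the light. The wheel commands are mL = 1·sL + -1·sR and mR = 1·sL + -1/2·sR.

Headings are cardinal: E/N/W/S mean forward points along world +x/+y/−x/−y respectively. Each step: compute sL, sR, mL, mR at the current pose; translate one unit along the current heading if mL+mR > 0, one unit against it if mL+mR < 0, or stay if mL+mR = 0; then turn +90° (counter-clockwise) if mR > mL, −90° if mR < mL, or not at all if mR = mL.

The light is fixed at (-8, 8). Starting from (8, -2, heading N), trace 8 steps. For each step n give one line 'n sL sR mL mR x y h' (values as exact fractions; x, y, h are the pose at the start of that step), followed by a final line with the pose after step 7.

0 4/25 20/221 384/5525 634/5525 8 -2 N
1 40/369 40/261 -160/3567 340/10701 8 -1 W
2 2/25 5/37 -51/925 23/1850 9 -1 S
3 40/349 8/89 768/31061 2164/31061 9 0 E
4 20/137 4/49 432/6713 706/6713 10 0 N
5 40/389 8/61 -672/23729 884/23729 10 1 W
6 5/58 2/13 -51/754 7/754 9 1 S
7 40/333 8/81 64/2997 212/2997 9 2 E
final 10 2 N

n=0: pose=(8,-2,N); sL=4/25, sR=20/221; mL=384/5525, mR=634/5525; mL+mR=1018/5525 → advance +1; mR−mL=10/221 → turn +1·90°
n=1: pose=(8,-1,W); sL=40/369, sR=40/261; mL=-160/3567, mR=340/10701; mL+mR=-140/10701 → advance -1; mR−mL=20/261 → turn +1·90°
n=2: pose=(9,-1,S); sL=2/25, sR=5/37; mL=-51/925, mR=23/1850; mL+mR=-79/1850 → advance -1; mR−mL=5/74 → turn +1·90°
n=3: pose=(9,0,E); sL=40/349, sR=8/89; mL=768/31061, mR=2164/31061; mL+mR=2932/31061 → advance +1; mR−mL=4/89 → turn +1·90°
n=4: pose=(10,0,N); sL=20/137, sR=4/49; mL=432/6713, mR=706/6713; mL+mR=1138/6713 → advance +1; mR−mL=2/49 → turn +1·90°
n=5: pose=(10,1,W); sL=40/389, sR=8/61; mL=-672/23729, mR=884/23729; mL+mR=212/23729 → advance +1; mR−mL=4/61 → turn +1·90°
n=6: pose=(9,1,S); sL=5/58, sR=2/13; mL=-51/754, mR=7/754; mL+mR=-22/377 → advance -1; mR−mL=1/13 → turn +1·90°
n=7: pose=(9,2,E); sL=40/333, sR=8/81; mL=64/2997, mR=212/2997; mL+mR=92/999 → advance +1; mR−mL=4/81 → turn +1·90°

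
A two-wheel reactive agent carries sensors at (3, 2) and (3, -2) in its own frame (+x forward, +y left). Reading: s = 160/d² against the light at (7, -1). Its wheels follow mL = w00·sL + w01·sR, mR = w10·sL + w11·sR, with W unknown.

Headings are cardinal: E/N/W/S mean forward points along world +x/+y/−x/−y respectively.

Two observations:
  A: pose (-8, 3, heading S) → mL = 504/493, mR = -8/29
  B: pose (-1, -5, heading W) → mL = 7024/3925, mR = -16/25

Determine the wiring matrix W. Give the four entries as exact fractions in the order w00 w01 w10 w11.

1/2 1 0 -1/2

obs A: pose=(-8,3,S) → sL=16/17, sR=16/29, mL=504/493, mR=-8/29
obs B: pose=(-1,-5,W) → sL=160/157, sR=32/25, mL=7024/3925, mR=-16/25
sensor matrix S = [[16/17, 16/29], [160/157, 32/25]]; det S = 1243136/1935025
solve [mL_A; mL_B] = S·[w00; w01] and [mR_A; mR_B] = S·[w10; w11]:
  w00 = 1/2, w01 = 1, w10 = 0, w11 = -1/2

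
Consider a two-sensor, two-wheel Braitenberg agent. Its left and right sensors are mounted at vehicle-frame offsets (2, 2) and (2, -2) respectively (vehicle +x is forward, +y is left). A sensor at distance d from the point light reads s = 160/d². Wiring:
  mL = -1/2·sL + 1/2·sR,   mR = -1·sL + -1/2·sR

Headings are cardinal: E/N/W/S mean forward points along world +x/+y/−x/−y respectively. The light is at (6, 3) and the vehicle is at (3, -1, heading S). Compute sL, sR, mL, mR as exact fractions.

160/37 160/61 -1920/2257 -12720/2257

left sensor world pos  = (5, -3); dL² = 37
right sensor world pos = (1, -3); dR² = 61
sL = 160/37 = 160/37
sR = 160/61 = 160/61
mL = -1/2·sL + 1/2·sR = -1920/2257
mR = -1·sL + -1/2·sR = -12720/2257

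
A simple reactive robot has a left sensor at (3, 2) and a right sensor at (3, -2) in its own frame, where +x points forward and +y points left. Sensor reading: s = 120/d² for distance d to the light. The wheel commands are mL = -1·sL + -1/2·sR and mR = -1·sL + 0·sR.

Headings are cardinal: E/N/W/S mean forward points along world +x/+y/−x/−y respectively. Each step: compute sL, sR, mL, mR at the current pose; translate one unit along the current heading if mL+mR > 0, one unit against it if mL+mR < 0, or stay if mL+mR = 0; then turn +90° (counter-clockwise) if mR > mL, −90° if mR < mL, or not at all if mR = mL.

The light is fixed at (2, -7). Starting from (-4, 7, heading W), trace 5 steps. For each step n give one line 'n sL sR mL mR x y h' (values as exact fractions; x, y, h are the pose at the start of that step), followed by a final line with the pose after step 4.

0 8/15 120/337 -3596/5055 -8/15 -4 7 W
1 12/13 12/17 -282/221 -12/13 -3 7 S
2 120/293 120/173 -38340/50689 -120/293 -3 8 E
3 30/97 6/17 -801/1649 -30/97 -4 8 N
4 8/15 120/337 -3596/5055 -8/15 -4 7 W
final -3 7 S

n=0: pose=(-4,7,W); sL=8/15, sR=120/337; mL=-3596/5055, mR=-8/15; mL+mR=-6292/5055 → advance -1; mR−mL=60/337 → turn +1·90°
n=1: pose=(-3,7,S); sL=12/13, sR=12/17; mL=-282/221, mR=-12/13; mL+mR=-486/221 → advance -1; mR−mL=6/17 → turn +1·90°
n=2: pose=(-3,8,E); sL=120/293, sR=120/173; mL=-38340/50689, mR=-120/293; mL+mR=-59100/50689 → advance -1; mR−mL=60/173 → turn +1·90°
n=3: pose=(-4,8,N); sL=30/97, sR=6/17; mL=-801/1649, mR=-30/97; mL+mR=-1311/1649 → advance -1; mR−mL=3/17 → turn +1·90°
n=4: pose=(-4,7,W); sL=8/15, sR=120/337; mL=-3596/5055, mR=-8/15; mL+mR=-6292/5055 → advance -1; mR−mL=60/337 → turn +1·90°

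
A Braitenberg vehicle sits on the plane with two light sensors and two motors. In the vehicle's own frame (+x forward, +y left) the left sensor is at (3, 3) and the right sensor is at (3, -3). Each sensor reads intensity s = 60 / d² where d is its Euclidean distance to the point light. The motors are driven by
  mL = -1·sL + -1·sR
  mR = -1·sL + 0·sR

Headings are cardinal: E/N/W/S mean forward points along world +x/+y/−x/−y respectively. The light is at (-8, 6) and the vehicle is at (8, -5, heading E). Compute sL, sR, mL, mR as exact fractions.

12/85 60/557 -11784/47345 -12/85

left sensor world pos  = (11, -2); dL² = 425
right sensor world pos = (11, -8); dR² = 557
sL = 60/425 = 12/85
sR = 60/557 = 60/557
mL = -1·sL + -1·sR = -11784/47345
mR = -1·sL + 0·sR = -12/85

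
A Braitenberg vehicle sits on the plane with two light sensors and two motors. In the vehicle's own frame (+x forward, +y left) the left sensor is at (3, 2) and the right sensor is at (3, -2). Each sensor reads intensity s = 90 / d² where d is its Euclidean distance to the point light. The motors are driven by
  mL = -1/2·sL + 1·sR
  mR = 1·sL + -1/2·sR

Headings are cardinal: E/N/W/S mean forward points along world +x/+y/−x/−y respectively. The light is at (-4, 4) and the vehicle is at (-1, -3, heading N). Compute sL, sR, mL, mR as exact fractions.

left sensor world pos  = (-3, 0); dL² = 17
right sensor world pos = (1, 0); dR² = 41
sL = 90/17 = 90/17
sR = 90/41 = 90/41
mL = -1/2·sL + 1·sR = -315/697
mR = 1·sL + -1/2·sR = 2925/697

90/17 90/41 -315/697 2925/697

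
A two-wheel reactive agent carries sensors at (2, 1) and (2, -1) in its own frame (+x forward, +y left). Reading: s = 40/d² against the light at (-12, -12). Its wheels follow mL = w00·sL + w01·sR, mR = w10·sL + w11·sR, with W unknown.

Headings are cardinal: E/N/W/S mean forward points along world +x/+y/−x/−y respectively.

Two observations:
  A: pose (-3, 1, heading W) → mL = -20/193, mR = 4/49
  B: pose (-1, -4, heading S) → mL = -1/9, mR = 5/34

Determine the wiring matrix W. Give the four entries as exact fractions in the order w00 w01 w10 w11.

-1/2 0 0 1/2

obs A: pose=(-3,1,W) → sL=40/193, sR=8/49, mL=-20/193, mR=4/49
obs B: pose=(-1,-4,S) → sL=2/9, sR=5/17, mL=-1/9, mR=5/34
sensor matrix S = [[40/193, 8/49], [2/9, 5/17]]; det S = 35704/1446921
solve [mL_A; mL_B] = S·[w00; w01] and [mR_A; mR_B] = S·[w10; w11]:
  w00 = -1/2, w01 = 0, w10 = 0, w11 = 1/2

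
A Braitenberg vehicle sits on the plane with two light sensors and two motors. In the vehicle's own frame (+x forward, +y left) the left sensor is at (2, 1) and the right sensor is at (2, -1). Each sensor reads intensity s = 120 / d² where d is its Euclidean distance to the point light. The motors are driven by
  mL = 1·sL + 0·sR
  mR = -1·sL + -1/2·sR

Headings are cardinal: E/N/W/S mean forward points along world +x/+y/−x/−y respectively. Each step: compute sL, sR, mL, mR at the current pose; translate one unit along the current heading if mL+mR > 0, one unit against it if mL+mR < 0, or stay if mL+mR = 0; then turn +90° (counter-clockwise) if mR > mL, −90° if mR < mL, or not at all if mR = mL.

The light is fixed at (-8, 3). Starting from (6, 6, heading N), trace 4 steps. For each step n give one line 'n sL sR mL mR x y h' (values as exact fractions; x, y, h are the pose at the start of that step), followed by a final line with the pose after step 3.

n=0: pose=(6,6,N); sL=60/97, sR=12/25; mL=60/97, mR=-2082/2425; mL+mR=-6/25 → advance -1; mR−mL=-3582/2425 → turn -1·90°
n=1: pose=(6,5,E); sL=24/53, sR=120/257; mL=24/53, mR=-9348/13621; mL+mR=-60/257 → advance -1; mR−mL=-15516/13621 → turn -1·90°
n=2: pose=(5,5,S); sL=30/49, sR=5/6; mL=30/49, mR=-605/588; mL+mR=-5/12 → advance -1; mR−mL=-965/588 → turn -1·90°
n=3: pose=(5,6,W); sL=24/25, sR=120/137; mL=24/25, mR=-4788/3425; mL+mR=-60/137 → advance -1; mR−mL=-8076/3425 → turn -1·90°

0 60/97 12/25 60/97 -2082/2425 6 6 N
1 24/53 120/257 24/53 -9348/13621 6 5 E
2 30/49 5/6 30/49 -605/588 5 5 S
3 24/25 120/137 24/25 -4788/3425 5 6 W
final 6 6 N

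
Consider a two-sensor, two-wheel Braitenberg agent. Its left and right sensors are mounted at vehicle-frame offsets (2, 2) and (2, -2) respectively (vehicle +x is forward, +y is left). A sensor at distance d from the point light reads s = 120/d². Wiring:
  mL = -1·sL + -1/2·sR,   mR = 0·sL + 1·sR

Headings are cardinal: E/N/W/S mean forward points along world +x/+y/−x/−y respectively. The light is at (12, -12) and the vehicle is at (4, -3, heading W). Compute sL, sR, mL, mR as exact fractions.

120/149 120/221 -35460/32929 120/221

left sensor world pos  = (2, -5); dL² = 149
right sensor world pos = (2, -1); dR² = 221
sL = 120/149 = 120/149
sR = 120/221 = 120/221
mL = -1·sL + -1/2·sR = -35460/32929
mR = 0·sL + 1·sR = 120/221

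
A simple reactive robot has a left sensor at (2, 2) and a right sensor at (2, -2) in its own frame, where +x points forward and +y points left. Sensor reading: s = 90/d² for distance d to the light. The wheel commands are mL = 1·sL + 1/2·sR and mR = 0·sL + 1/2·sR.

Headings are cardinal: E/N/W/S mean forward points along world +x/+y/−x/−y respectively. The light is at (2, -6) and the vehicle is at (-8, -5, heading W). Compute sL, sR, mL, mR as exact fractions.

18/29 10/17 451/493 5/17

left sensor world pos  = (-10, -7); dL² = 145
right sensor world pos = (-10, -3); dR² = 153
sL = 90/145 = 18/29
sR = 90/153 = 10/17
mL = 1·sL + 1/2·sR = 451/493
mR = 0·sL + 1/2·sR = 5/17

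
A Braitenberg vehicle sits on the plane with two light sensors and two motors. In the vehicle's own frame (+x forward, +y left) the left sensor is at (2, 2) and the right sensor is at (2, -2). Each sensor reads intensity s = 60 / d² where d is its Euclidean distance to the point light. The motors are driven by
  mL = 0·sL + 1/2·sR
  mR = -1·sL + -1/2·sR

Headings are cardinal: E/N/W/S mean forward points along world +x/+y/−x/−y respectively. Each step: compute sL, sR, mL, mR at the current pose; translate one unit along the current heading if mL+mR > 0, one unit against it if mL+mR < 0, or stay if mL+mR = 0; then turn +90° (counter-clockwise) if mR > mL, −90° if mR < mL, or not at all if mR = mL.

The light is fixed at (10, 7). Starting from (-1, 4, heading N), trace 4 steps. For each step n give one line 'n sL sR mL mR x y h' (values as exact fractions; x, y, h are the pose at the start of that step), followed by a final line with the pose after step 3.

n=0: pose=(-1,4,N); sL=6/17, sR=30/41; mL=15/41, mR=-501/697; mL+mR=-6/17 → advance -1; mR−mL=-756/697 → turn -1·90°
n=1: pose=(-1,3,E); sL=12/17, sR=20/39; mL=10/39, mR=-638/663; mL+mR=-12/17 → advance -1; mR−mL=-808/663 → turn -1·90°
n=2: pose=(-2,3,S); sL=15/34, sR=15/58; mL=15/116, mR=-1125/1972; mL+mR=-15/34 → advance -1; mR−mL=-345/493 → turn -1·90°
n=3: pose=(-2,4,W); sL=60/221, sR=60/197; mL=30/197, mR=-18450/43537; mL+mR=-60/221 → advance -1; mR−mL=-25080/43537 → turn -1·90°

0 6/17 30/41 15/41 -501/697 -1 4 N
1 12/17 20/39 10/39 -638/663 -1 3 E
2 15/34 15/58 15/116 -1125/1972 -2 3 S
3 60/221 60/197 30/197 -18450/43537 -2 4 W
final -1 4 N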